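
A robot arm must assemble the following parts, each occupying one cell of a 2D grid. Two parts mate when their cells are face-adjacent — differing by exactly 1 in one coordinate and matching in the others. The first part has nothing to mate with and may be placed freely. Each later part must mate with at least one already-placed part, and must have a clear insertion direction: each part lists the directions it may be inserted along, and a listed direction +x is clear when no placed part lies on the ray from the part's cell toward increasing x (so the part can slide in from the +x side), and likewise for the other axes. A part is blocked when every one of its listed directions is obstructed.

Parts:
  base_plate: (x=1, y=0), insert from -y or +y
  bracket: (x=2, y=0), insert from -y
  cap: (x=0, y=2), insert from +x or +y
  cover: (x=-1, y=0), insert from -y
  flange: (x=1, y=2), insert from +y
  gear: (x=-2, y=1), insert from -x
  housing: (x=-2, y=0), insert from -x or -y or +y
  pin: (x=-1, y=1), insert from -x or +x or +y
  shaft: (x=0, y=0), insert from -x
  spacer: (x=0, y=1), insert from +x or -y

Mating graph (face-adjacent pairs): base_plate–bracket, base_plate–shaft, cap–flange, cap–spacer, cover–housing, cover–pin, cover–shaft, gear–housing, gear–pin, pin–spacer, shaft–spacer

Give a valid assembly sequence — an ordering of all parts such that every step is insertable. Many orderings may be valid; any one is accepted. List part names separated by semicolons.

gear; pin; spacer; cap; flange; shaft; housing; cover; base_plate; bracket

1. gear@(-2, 1) [-x clear] — {gear}
2. pin@(-1, 1) [+x clear] — {gear, pin}
3. spacer@(0, 1) [+x clear] — {gear, pin, spacer}
4. cap@(0, 2) [+x clear] — {cap, gear, pin, spacer}
5. flange@(1, 2) [+y clear] — {cap, flange, gear, pin, spacer}
6. shaft@(0, 0) [-x clear] — {cap, flange, gear, pin, shaft, spacer}
7. housing@(-2, 0) [-x clear] — {cap, flange, gear, housing, pin, shaft, spacer}
8. cover@(-1, 0) [-y clear] — {cap, cover, flange, gear, housing, pin, shaft, spacer}
9. base_plate@(1, 0) [-y clear] — {base_plate, cap, cover, flange, gear, housing, pin, shaft, spacer}
10. bracket@(2, 0) [-y clear] — {base_plate, bracket, cap, cover, flange, gear, housing, pin, shaft, spacer}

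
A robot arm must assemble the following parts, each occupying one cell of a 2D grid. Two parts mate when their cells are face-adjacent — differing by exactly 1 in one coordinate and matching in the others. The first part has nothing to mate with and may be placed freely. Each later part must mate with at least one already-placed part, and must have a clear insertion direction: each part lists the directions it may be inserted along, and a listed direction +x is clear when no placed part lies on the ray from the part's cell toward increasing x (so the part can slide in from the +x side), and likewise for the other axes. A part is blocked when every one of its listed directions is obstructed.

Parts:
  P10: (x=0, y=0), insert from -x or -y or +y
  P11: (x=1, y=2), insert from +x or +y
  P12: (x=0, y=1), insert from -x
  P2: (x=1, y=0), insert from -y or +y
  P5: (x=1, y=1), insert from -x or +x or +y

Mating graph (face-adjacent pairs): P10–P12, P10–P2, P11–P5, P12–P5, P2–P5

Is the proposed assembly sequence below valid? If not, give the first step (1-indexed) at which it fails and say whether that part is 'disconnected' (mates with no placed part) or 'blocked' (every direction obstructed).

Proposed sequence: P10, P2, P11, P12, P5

1. P10@(0, 0) [-x clear] — {P10}
2. P2@(1, 0) [-y clear] — {P10, P2}
3. P11@(1, 2) — no placed neighbour ⇒ disconnected

Invalid at step 3 (disconnected)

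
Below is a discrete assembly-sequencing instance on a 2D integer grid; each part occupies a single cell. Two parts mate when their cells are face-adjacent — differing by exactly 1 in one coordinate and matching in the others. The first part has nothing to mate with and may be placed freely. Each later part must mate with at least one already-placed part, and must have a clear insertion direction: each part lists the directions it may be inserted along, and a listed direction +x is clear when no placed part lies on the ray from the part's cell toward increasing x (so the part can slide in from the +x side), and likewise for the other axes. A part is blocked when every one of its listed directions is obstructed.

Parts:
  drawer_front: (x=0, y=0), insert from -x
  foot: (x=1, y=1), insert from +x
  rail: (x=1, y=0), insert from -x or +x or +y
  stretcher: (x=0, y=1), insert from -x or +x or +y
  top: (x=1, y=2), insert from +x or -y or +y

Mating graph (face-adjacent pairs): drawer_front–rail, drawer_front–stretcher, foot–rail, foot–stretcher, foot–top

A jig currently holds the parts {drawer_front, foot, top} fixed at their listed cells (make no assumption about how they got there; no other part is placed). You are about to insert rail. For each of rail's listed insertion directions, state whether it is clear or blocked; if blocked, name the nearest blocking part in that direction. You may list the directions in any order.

-x: nearest on ray is drawer_front@(0, 0) ⇒ blocked
+x: ray from rail(1, 0) has no placed part ⇒ clear
+y: nearest on ray is foot@(1, 1) ⇒ blocked

+x: clear; +y: blocked by foot; -x: blocked by drawer_front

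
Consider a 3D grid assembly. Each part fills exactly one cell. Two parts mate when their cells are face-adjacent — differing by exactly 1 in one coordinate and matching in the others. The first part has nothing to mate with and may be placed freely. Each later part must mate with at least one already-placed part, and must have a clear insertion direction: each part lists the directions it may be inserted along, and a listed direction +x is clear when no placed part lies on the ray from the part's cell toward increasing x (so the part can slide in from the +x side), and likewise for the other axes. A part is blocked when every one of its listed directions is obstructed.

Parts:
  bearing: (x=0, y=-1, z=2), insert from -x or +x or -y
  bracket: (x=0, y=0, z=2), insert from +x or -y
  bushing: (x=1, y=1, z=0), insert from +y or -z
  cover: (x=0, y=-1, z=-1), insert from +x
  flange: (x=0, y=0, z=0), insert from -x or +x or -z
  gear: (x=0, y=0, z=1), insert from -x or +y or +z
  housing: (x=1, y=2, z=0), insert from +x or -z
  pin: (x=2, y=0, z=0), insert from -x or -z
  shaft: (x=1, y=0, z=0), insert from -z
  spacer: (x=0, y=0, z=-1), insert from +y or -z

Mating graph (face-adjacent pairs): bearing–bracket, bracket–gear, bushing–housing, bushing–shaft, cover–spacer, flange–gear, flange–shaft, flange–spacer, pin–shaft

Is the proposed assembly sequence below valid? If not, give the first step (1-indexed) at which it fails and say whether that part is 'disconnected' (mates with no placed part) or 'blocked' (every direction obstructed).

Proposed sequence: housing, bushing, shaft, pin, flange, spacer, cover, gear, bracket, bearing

Valid

1. housing@(1, 2, 0) [+x clear] — {housing}
2. bushing@(1, 1, 0) [-z clear] — {bushing, housing}
3. shaft@(1, 0, 0) [-z clear] — {bushing, housing, shaft}
4. pin@(2, 0, 0) [-z clear] — {bushing, housing, pin, shaft}
5. flange@(0, 0, 0) [-x clear] — {bushing, flange, housing, pin, shaft}
6. spacer@(0, 0, -1) [+y clear] — {bushing, flange, housing, pin, shaft, spacer}
7. cover@(0, -1, -1) [+x clear] — {bushing, cover, flange, housing, pin, shaft, spacer}
8. gear@(0, 0, 1) [-x clear] — {bushing, cover, flange, gear, housing, pin, shaft, spacer}
9. bracket@(0, 0, 2) [+x clear] — {bracket, bushing, cover, flange, gear, housing, pin, shaft, spacer}
10. bearing@(0, -1, 2) [-x clear] — {bearing, bracket, bushing, cover, flange, gear, housing, pin, shaft, spacer}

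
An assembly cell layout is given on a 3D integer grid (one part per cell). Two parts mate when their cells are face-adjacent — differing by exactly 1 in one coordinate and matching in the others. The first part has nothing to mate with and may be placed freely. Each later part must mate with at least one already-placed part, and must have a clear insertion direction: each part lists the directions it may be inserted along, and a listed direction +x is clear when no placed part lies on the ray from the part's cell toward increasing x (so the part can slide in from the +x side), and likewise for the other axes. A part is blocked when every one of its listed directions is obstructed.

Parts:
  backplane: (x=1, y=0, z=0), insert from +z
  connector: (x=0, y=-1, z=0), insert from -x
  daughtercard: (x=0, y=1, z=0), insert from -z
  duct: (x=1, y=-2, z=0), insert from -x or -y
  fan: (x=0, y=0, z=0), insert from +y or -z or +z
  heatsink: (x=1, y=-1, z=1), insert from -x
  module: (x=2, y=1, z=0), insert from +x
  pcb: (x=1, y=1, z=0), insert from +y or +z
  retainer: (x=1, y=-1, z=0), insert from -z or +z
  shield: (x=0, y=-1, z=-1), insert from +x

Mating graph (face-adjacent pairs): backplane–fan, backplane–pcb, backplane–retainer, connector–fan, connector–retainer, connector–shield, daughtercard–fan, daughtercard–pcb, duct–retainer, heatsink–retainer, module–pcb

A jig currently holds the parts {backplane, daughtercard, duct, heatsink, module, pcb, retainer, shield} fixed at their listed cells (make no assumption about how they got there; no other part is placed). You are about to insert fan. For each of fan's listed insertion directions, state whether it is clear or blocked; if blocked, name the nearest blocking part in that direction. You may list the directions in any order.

+y: nearest on ray is daughtercard@(0, 1, 0) ⇒ blocked
-z: ray from fan(0, 0, 0) has no placed part ⇒ clear
+z: ray from fan(0, 0, 0) has no placed part ⇒ clear

+y: blocked by daughtercard; +z: clear; -z: clear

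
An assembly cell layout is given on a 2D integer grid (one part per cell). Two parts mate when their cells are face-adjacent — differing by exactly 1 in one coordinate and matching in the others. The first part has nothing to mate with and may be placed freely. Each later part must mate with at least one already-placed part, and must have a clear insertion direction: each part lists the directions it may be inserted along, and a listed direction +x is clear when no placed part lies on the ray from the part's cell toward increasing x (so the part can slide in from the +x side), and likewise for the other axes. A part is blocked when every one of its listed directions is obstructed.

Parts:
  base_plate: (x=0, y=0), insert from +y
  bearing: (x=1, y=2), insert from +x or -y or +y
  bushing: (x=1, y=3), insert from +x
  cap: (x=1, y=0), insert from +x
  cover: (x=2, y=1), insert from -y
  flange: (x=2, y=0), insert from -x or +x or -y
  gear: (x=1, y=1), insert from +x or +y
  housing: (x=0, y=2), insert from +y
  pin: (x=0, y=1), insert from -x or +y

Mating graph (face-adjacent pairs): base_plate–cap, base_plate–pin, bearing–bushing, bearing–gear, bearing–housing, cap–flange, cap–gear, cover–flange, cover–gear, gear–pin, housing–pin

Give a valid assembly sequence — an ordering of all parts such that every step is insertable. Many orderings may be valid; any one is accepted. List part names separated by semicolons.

gear; bearing; cover; cap; flange; base_plate; housing; pin; bushing

1. gear@(1, 1) [+x clear] — {gear}
2. bearing@(1, 2) [+x clear] — {bearing, gear}
3. cover@(2, 1) [-y clear] — {bearing, cover, gear}
4. cap@(1, 0) [+x clear] — {bearing, cap, cover, gear}
5. flange@(2, 0) [+x clear] — {bearing, cap, cover, flange, gear}
6. base_plate@(0, 0) [+y clear] — {base_plate, bearing, cap, cover, flange, gear}
7. housing@(0, 2) [+y clear] — {base_plate, bearing, cap, cover, flange, gear, housing}
8. pin@(0, 1) [-x clear] — {base_plate, bearing, cap, cover, flange, gear, housing, pin}
9. bushing@(1, 3) [+x clear] — {base_plate, bearing, bushing, cap, cover, flange, gear, housing, pin}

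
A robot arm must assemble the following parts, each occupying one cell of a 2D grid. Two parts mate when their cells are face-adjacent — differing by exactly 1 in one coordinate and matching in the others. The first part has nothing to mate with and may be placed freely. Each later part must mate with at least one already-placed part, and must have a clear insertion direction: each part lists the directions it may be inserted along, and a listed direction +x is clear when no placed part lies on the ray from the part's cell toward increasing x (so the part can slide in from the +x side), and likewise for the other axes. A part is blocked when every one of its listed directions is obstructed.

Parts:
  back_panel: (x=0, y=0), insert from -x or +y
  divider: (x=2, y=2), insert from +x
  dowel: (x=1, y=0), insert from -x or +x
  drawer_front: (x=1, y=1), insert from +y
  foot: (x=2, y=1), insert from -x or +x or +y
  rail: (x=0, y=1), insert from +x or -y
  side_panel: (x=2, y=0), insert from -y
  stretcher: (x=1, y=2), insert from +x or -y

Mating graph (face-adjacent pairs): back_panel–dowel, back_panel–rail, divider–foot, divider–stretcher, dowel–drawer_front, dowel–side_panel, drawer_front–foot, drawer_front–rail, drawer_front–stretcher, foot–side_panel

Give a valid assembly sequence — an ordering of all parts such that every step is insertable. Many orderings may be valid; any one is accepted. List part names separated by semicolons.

1. dowel@(1, 0) [-x clear] — {dowel}
2. side_panel@(2, 0) [-y clear] — {dowel, side_panel}
3. foot@(2, 1) [-x clear] — {dowel, foot, side_panel}
4. drawer_front@(1, 1) [+y clear] — {dowel, drawer_front, foot, side_panel}
5. rail@(0, 1) [-y clear] — {dowel, drawer_front, foot, rail, side_panel}
6. stretcher@(1, 2) [+x clear] — {dowel, drawer_front, foot, rail, side_panel, stretcher}
7. divider@(2, 2) [+x clear] — {divider, dowel, drawer_front, foot, rail, side_panel, stretcher}
8. back_panel@(0, 0) [-x clear] — {back_panel, divider, dowel, drawer_front, foot, rail, side_panel, stretcher}

dowel; side_panel; foot; drawer_front; rail; stretcher; divider; back_panel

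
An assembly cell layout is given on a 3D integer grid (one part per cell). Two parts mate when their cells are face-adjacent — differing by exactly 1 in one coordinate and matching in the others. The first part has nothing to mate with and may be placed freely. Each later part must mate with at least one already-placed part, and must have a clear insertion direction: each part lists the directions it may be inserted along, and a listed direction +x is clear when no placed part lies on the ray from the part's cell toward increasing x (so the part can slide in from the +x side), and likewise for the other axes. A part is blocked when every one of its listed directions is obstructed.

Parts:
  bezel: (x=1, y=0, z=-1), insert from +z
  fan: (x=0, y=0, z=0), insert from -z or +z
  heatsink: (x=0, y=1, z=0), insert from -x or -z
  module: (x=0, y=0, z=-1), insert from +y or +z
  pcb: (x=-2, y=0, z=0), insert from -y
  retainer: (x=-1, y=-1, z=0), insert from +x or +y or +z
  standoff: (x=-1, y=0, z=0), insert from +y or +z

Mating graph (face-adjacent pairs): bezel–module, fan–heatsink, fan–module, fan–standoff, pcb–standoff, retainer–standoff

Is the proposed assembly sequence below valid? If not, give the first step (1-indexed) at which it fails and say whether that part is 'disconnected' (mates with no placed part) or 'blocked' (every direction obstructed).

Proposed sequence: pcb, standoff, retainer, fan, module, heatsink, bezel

1. pcb@(-2, 0, 0) [-y clear] — {pcb}
2. standoff@(-1, 0, 0) [+y clear] — {pcb, standoff}
3. retainer@(-1, -1, 0) [+x clear] — {pcb, retainer, standoff}
4. fan@(0, 0, 0) [-z clear] — {fan, pcb, retainer, standoff}
5. module@(0, 0, -1) [+y clear] — {fan, module, pcb, retainer, standoff}
6. heatsink@(0, 1, 0) [-x clear] — {fan, heatsink, module, pcb, retainer, standoff}
7. bezel@(1, 0, -1) [+z clear] — {bezel, fan, heatsink, module, pcb, retainer, standoff}

Valid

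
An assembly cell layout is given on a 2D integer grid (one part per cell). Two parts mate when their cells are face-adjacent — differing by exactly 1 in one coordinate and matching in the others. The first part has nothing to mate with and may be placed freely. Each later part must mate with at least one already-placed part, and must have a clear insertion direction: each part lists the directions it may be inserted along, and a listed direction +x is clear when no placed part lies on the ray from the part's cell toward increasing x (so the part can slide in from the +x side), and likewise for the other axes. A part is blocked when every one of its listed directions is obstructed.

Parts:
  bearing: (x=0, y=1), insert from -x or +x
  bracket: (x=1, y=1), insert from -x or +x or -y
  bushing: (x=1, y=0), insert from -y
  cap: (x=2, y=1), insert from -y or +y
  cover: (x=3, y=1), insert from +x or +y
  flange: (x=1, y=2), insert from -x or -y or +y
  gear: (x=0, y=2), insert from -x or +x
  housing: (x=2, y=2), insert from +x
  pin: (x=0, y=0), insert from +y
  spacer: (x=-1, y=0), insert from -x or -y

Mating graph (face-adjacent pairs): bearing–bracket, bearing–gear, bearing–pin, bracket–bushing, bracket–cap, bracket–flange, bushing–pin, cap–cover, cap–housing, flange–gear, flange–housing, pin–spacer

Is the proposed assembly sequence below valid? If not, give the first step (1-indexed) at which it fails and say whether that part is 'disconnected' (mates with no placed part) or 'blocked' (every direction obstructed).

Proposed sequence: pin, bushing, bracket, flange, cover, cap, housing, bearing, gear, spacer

1. pin@(0, 0) [+y clear] — {pin}
2. bushing@(1, 0) [-y clear] — {bushing, pin}
3. bracket@(1, 1) [-x clear] — {bracket, bushing, pin}
4. flange@(1, 2) [-x clear] — {bracket, bushing, flange, pin}
5. cover@(3, 1) — no placed neighbour ⇒ disconnected

Invalid at step 5 (disconnected)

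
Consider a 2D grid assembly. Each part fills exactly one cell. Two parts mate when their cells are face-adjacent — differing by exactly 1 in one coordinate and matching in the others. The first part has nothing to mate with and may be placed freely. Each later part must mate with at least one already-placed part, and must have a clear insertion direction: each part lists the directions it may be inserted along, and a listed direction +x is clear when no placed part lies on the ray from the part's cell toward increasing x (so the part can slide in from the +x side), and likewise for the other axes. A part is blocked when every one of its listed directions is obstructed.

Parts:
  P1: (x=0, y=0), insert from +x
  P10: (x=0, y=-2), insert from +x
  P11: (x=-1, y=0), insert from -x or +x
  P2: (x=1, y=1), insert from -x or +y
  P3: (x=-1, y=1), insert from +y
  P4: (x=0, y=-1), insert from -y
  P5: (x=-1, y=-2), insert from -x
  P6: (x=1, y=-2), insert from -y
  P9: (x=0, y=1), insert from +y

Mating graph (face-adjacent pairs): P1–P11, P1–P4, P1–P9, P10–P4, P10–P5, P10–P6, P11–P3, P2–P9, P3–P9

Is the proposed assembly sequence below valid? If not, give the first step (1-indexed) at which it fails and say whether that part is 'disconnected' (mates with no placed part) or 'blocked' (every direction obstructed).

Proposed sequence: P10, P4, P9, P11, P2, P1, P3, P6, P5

Invalid at step 2 (blocked)

1. P10@(0, -2) [+x clear] — {P10}
2. P4@(0, -1) — -y all obstructed ⇒ blocked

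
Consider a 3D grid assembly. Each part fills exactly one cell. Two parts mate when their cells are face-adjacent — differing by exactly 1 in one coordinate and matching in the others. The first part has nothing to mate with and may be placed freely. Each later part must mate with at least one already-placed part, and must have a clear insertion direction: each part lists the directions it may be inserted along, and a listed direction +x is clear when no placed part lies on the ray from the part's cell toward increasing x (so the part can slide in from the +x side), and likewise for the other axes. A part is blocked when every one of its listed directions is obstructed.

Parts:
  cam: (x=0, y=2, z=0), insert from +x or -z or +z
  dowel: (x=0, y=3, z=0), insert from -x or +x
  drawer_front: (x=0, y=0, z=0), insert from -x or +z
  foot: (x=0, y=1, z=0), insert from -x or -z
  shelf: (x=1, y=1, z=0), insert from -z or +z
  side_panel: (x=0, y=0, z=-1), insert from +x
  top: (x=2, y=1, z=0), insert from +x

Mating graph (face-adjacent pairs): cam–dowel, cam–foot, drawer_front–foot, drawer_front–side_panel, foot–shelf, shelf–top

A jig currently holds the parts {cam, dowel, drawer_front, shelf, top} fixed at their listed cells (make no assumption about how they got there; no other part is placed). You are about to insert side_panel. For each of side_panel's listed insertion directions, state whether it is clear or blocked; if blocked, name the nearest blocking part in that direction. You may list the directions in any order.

+x: ray from side_panel(0, 0, -1) has no placed part ⇒ clear

+x: clear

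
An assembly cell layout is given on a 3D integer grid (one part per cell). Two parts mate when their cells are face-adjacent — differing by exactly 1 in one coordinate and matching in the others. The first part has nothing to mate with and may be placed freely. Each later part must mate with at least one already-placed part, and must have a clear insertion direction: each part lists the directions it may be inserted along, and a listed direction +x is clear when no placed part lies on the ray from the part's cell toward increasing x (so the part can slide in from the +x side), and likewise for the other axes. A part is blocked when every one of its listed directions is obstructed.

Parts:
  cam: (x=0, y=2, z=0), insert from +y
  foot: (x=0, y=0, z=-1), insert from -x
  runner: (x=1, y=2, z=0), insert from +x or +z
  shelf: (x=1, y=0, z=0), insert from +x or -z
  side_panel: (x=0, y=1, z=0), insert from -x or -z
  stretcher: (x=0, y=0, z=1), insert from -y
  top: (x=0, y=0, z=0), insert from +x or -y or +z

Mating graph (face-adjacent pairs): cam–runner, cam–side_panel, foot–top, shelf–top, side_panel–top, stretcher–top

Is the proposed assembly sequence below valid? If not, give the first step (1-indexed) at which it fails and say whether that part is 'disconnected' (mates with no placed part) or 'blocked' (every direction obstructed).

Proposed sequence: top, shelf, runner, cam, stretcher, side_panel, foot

1. top@(0, 0, 0) [+x clear] — {top}
2. shelf@(1, 0, 0) [+x clear] — {shelf, top}
3. runner@(1, 2, 0) — no placed neighbour ⇒ disconnected

Invalid at step 3 (disconnected)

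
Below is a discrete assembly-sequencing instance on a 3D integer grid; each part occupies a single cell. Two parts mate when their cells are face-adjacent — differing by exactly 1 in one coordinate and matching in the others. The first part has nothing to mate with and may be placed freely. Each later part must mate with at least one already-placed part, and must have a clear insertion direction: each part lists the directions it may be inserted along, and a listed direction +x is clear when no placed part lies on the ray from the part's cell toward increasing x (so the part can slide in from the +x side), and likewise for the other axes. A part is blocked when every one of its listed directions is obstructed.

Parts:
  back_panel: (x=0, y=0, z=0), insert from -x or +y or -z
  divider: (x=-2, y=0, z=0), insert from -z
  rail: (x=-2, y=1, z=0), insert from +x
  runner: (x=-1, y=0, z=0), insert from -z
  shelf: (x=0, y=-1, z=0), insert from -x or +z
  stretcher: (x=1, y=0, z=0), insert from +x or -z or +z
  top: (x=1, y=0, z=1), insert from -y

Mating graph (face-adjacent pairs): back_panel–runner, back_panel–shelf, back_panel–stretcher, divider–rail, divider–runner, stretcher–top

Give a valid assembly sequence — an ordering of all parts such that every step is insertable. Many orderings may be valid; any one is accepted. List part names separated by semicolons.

1. top@(1, 0, 1) [-y clear] — {top}
2. stretcher@(1, 0, 0) [+x clear] — {stretcher, top}
3. back_panel@(0, 0, 0) [-x clear] — {back_panel, stretcher, top}
4. runner@(-1, 0, 0) [-z clear] — {back_panel, runner, stretcher, top}
5. shelf@(0, -1, 0) [-x clear] — {back_panel, runner, shelf, stretcher, top}
6. divider@(-2, 0, 0) [-z clear] — {back_panel, divider, runner, shelf, stretcher, top}
7. rail@(-2, 1, 0) [+x clear] — {back_panel, divider, rail, runner, shelf, stretcher, top}

top; stretcher; back_panel; runner; shelf; divider; rail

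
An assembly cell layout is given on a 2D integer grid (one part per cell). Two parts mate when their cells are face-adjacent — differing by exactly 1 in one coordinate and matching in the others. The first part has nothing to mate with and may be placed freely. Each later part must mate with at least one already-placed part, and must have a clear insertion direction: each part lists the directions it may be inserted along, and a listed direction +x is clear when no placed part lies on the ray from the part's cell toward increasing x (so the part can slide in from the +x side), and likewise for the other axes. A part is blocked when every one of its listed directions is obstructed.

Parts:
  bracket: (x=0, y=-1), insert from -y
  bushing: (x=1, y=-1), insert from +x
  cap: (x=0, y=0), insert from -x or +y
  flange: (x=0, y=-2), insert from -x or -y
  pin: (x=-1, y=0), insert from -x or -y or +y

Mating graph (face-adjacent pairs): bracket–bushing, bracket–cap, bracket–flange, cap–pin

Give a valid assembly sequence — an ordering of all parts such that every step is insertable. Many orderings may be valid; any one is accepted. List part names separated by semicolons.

bushing; bracket; flange; cap; pin

1. bushing@(1, -1) [+x clear] — {bushing}
2. bracket@(0, -1) [-y clear] — {bracket, bushing}
3. flange@(0, -2) [-x clear] — {bracket, bushing, flange}
4. cap@(0, 0) [-x clear] — {bracket, bushing, cap, flange}
5. pin@(-1, 0) [-x clear] — {bracket, bushing, cap, flange, pin}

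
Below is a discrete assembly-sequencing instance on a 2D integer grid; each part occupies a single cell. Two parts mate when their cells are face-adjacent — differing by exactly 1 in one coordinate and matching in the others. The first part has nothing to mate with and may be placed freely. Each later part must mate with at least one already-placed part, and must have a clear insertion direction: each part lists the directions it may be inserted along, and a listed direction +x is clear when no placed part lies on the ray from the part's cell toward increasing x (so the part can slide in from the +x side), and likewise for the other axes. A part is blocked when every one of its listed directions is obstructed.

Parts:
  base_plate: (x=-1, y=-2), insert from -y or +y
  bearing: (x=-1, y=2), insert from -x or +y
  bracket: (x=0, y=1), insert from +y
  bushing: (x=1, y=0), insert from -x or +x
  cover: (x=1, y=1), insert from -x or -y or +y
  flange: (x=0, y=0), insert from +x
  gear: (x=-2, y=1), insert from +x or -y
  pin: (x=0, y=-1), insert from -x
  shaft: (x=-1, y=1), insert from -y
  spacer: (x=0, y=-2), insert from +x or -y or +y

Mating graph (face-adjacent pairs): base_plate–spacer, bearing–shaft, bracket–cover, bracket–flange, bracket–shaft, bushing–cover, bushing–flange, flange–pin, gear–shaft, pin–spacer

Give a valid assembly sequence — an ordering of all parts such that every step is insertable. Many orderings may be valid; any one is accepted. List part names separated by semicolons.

1. gear@(-2, 1) [+x clear] — {gear}
2. shaft@(-1, 1) [-y clear] — {gear, shaft}
3. bracket@(0, 1) [+y clear] — {bracket, gear, shaft}
4. flange@(0, 0) [+x clear] — {bracket, flange, gear, shaft}
5. bushing@(1, 0) [+x clear] — {bracket, bushing, flange, gear, shaft}
6. cover@(1, 1) [+y clear] — {bracket, bushing, cover, flange, gear, shaft}
7. bearing@(-1, 2) [-x clear] — {bearing, bracket, bushing, cover, flange, gear, shaft}
8. pin@(0, -1) [-x clear] — {bearing, bracket, bushing, cover, flange, gear, pin, shaft}
9. spacer@(0, -2) [+x clear] — {bearing, bracket, bushing, cover, flange, gear, pin, shaft, spacer}
10. base_plate@(-1, -2) [-y clear] — {base_plate, bearing, bracket, bushing, cover, flange, gear, pin, shaft, spacer}

gear; shaft; bracket; flange; bushing; cover; bearing; pin; spacer; base_plate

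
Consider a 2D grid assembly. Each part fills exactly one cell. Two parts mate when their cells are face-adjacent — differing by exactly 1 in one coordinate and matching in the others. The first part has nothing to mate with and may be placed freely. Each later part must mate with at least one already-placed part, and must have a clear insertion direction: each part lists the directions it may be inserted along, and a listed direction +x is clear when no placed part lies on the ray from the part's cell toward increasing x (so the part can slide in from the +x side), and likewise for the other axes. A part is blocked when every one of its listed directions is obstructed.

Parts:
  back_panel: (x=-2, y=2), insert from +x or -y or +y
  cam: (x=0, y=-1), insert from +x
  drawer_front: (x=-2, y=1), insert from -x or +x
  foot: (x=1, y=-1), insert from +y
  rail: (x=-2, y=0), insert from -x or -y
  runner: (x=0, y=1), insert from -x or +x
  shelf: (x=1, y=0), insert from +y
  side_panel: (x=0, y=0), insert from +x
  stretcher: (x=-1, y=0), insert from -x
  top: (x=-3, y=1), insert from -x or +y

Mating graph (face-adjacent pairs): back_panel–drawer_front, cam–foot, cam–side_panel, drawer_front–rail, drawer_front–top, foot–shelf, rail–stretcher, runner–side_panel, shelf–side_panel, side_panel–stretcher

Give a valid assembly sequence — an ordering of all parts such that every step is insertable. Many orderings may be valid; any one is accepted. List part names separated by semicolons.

1. stretcher@(-1, 0) [-x clear] — {stretcher}
2. rail@(-2, 0) [-x clear] — {rail, stretcher}
3. drawer_front@(-2, 1) [-x clear] — {drawer_front, rail, stretcher}
4. back_panel@(-2, 2) [+x clear] — {back_panel, drawer_front, rail, stretcher}
5. top@(-3, 1) [-x clear] — {back_panel, drawer_front, rail, stretcher, top}
6. side_panel@(0, 0) [+x clear] — {back_panel, drawer_front, rail, side_panel, stretcher, top}
7. runner@(0, 1) [+x clear] — {back_panel, drawer_front, rail, runner, side_panel, stretcher, top}
8. cam@(0, -1) [+x clear] — {back_panel, cam, drawer_front, rail, runner, side_panel, stretcher, top}
9. foot@(1, -1) [+y clear] — {back_panel, cam, drawer_front, foot, rail, runner, side_panel, stretcher, top}
10. shelf@(1, 0) [+y clear] — {back_panel, cam, drawer_front, foot, rail, runner, shelf, side_panel, stretcher, top}

stretcher; rail; drawer_front; back_panel; top; side_panel; runner; cam; foot; shelf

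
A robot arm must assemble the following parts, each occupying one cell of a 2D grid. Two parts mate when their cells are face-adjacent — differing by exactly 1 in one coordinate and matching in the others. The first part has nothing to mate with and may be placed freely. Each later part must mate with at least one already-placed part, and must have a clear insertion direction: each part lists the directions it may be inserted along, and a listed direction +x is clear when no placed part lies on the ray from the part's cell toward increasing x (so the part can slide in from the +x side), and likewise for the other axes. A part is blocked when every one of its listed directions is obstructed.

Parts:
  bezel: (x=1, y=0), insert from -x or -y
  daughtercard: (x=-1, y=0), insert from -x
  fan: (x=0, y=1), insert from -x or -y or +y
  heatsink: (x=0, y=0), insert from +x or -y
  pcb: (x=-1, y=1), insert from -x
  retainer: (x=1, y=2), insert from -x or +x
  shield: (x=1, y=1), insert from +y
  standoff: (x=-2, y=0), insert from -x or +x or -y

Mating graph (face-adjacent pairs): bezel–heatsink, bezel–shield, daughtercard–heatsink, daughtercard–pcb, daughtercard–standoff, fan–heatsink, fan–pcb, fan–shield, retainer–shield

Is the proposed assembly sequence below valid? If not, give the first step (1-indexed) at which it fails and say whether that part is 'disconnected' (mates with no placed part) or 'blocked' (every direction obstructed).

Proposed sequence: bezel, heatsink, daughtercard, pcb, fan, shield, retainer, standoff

Valid

1. bezel@(1, 0) [-x clear] — {bezel}
2. heatsink@(0, 0) [-y clear] — {bezel, heatsink}
3. daughtercard@(-1, 0) [-x clear] — {bezel, daughtercard, heatsink}
4. pcb@(-1, 1) [-x clear] — {bezel, daughtercard, heatsink, pcb}
5. fan@(0, 1) [+y clear] — {bezel, daughtercard, fan, heatsink, pcb}
6. shield@(1, 1) [+y clear] — {bezel, daughtercard, fan, heatsink, pcb, shield}
7. retainer@(1, 2) [-x clear] — {bezel, daughtercard, fan, heatsink, pcb, retainer, shield}
8. standoff@(-2, 0) [-x clear] — {bezel, daughtercard, fan, heatsink, pcb, retainer, shield, standoff}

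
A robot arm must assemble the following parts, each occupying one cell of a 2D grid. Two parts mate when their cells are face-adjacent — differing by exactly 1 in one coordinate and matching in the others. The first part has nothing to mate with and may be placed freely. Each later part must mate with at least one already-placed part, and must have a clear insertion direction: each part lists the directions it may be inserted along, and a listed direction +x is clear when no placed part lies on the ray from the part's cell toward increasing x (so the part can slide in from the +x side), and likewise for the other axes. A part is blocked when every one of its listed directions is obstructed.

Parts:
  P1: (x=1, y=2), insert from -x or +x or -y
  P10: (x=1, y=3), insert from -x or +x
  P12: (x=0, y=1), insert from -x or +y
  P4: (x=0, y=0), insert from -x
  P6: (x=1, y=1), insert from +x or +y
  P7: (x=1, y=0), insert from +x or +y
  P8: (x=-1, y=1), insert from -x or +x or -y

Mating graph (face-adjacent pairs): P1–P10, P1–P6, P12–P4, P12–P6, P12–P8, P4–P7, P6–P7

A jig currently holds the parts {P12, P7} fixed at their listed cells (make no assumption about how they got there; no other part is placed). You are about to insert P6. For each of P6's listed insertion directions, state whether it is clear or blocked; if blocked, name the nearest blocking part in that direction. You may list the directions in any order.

+x: ray from P6(1, 1) has no placed part ⇒ clear
+y: ray from P6(1, 1) has no placed part ⇒ clear

+x: clear; +y: clear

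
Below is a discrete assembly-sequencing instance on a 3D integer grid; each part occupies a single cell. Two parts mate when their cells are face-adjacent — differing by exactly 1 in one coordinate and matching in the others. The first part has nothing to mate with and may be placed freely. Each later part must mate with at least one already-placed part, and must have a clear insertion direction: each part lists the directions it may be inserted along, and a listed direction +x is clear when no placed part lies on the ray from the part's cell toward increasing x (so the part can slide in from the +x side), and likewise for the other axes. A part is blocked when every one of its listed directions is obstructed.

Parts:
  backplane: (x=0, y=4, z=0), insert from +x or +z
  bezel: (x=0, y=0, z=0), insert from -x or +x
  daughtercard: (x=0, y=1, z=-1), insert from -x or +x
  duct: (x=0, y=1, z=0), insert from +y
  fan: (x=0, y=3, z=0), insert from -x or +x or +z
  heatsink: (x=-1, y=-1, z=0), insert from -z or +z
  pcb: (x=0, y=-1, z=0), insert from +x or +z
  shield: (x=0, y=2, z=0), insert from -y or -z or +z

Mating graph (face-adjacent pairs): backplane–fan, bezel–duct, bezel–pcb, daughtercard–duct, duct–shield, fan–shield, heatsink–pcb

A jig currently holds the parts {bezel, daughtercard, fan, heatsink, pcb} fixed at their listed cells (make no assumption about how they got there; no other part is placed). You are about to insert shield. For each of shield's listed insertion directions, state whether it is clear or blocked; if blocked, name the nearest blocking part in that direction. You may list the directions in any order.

-y: nearest on ray is bezel@(0, 0, 0) ⇒ blocked
-z: ray from shield(0, 2, 0) has no placed part ⇒ clear
+z: ray from shield(0, 2, 0) has no placed part ⇒ clear

+z: clear; -y: blocked by bezel; -z: clear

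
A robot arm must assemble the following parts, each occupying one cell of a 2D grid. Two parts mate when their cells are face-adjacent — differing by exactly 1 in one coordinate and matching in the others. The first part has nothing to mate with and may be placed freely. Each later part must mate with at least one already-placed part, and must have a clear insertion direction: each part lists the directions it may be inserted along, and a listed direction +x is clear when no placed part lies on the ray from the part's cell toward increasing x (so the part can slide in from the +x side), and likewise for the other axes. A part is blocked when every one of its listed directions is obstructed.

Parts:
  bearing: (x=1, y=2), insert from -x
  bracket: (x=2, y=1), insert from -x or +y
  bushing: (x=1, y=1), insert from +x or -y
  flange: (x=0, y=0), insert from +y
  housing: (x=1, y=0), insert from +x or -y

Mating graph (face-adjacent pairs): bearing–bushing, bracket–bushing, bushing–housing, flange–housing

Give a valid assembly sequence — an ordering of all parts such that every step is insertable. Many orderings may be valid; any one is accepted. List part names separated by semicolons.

1. bracket@(2, 1) [-x clear] — {bracket}
2. bushing@(1, 1) [-y clear] — {bracket, bushing}
3. housing@(1, 0) [+x clear] — {bracket, bushing, housing}
4. flange@(0, 0) [+y clear] — {bracket, bushing, flange, housing}
5. bearing@(1, 2) [-x clear] — {bearing, bracket, bushing, flange, housing}

bracket; bushing; housing; flange; bearing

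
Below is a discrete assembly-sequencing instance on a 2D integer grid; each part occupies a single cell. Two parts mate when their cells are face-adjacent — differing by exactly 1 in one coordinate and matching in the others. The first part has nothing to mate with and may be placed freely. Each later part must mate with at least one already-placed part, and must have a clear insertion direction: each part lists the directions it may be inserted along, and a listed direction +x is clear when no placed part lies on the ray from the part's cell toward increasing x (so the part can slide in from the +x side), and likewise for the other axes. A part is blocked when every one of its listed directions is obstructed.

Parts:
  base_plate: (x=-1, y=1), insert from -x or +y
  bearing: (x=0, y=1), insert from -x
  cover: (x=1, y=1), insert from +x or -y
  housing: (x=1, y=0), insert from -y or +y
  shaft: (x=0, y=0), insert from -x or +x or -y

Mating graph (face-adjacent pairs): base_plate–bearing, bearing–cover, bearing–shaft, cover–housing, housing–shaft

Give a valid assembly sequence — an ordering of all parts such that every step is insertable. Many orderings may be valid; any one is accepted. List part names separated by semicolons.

shaft; bearing; base_plate; cover; housing

1. shaft@(0, 0) [-x clear] — {shaft}
2. bearing@(0, 1) [-x clear] — {bearing, shaft}
3. base_plate@(-1, 1) [-x clear] — {base_plate, bearing, shaft}
4. cover@(1, 1) [+x clear] — {base_plate, bearing, cover, shaft}
5. housing@(1, 0) [-y clear] — {base_plate, bearing, cover, housing, shaft}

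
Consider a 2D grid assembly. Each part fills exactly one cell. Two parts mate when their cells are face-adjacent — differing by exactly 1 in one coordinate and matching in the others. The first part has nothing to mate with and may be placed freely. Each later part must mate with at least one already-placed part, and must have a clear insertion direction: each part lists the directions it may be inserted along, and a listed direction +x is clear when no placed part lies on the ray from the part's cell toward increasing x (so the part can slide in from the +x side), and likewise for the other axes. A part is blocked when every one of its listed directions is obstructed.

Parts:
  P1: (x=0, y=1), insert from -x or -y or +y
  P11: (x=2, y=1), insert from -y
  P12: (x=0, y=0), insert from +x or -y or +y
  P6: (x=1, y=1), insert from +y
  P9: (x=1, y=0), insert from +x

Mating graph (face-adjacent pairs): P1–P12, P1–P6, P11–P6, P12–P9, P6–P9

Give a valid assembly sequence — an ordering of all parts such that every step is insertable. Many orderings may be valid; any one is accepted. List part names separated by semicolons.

1. P6@(1, 1) [+y clear] — {P6}
2. P11@(2, 1) [-y clear] — {P11, P6}
3. P9@(1, 0) [+x clear] — {P11, P6, P9}
4. P1@(0, 1) [-x clear] — {P1, P11, P6, P9}
5. P12@(0, 0) [-y clear] — {P1, P11, P12, P6, P9}

P6; P11; P9; P1; P12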